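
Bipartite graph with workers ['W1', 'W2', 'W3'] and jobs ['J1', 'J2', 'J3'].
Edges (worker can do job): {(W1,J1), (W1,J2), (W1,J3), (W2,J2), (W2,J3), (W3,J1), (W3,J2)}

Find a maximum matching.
Matching: {(W1,J3), (W2,J2), (W3,J1)}

Maximum matching (size 3):
  W1 → J3
  W2 → J2
  W3 → J1

Each worker is assigned to at most one job, and each job to at most one worker.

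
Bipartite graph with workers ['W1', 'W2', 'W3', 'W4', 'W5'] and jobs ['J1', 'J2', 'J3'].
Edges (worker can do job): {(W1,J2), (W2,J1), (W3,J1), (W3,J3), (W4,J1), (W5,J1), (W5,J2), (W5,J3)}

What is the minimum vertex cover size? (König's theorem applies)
Minimum vertex cover size = 3

By König's theorem: in bipartite graphs,
min vertex cover = max matching = 3

Maximum matching has size 3, so minimum vertex cover also has size 3.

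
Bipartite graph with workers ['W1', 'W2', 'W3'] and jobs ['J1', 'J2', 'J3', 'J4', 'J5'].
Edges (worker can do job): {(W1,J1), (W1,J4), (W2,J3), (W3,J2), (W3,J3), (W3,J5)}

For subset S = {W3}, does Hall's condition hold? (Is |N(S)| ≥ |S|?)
Yes: |N(S)| = 3, |S| = 1

Subset S = {W3}
Neighbors N(S) = {J2, J3, J5}

|N(S)| = 3, |S| = 1
Hall's condition: |N(S)| ≥ |S| is satisfied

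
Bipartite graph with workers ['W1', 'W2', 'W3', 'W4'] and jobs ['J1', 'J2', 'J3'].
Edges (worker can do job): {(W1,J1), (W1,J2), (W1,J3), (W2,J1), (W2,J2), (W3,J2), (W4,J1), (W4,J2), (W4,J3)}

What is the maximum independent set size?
Maximum independent set = 4

By König's theorem:
- Min vertex cover = Max matching = 3
- Max independent set = Total vertices - Min vertex cover
- Max independent set = 7 - 3 = 4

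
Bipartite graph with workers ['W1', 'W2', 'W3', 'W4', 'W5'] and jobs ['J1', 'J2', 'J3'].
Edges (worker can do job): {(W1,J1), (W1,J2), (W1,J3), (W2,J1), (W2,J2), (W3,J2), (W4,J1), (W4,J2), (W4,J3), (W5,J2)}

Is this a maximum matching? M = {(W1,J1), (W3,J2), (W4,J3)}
Yes, size 3 is maximum

Proposed matching has size 3.
Maximum matching size for this graph: 3.

This is a maximum matching.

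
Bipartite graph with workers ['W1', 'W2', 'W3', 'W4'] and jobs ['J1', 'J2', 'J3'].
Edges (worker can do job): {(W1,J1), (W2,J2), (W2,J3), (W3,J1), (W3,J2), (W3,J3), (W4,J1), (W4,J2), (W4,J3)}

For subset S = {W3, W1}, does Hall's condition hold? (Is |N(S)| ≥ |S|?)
Yes: |N(S)| = 3, |S| = 2

Subset S = {W3, W1}
Neighbors N(S) = {J1, J2, J3}

|N(S)| = 3, |S| = 2
Hall's condition: |N(S)| ≥ |S| is satisfied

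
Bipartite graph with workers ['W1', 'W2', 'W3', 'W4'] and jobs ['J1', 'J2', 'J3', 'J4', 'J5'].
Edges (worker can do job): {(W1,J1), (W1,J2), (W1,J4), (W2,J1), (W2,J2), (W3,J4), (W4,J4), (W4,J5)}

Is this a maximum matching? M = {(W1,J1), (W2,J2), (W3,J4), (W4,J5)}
Yes, size 4 is maximum

Proposed matching has size 4.
Maximum matching size for this graph: 4.

This is a maximum matching.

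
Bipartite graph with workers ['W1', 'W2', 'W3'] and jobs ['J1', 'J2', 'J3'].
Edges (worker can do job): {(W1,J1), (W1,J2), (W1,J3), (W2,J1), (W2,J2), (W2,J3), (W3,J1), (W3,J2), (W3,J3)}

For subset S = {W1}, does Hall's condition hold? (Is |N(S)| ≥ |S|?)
Yes: |N(S)| = 3, |S| = 1

Subset S = {W1}
Neighbors N(S) = {J1, J2, J3}

|N(S)| = 3, |S| = 1
Hall's condition: |N(S)| ≥ |S| is satisfied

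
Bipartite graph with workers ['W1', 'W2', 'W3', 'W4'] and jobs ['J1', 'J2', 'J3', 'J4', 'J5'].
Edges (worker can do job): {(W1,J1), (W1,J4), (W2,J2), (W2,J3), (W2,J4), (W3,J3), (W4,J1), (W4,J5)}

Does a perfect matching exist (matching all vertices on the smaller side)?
Yes, perfect matching exists (size 4)

Perfect matching: {(W1,J4), (W2,J2), (W3,J3), (W4,J1)}
All 4 vertices on the smaller side are matched.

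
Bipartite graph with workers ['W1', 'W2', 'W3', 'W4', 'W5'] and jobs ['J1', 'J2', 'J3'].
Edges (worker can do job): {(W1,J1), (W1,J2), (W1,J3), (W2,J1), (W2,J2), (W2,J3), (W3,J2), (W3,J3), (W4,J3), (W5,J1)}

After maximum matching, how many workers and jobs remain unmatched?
Unmatched: 2 workers, 0 jobs

Maximum matching size: 3
Workers: 5 total, 3 matched, 2 unmatched
Jobs: 3 total, 3 matched, 0 unmatched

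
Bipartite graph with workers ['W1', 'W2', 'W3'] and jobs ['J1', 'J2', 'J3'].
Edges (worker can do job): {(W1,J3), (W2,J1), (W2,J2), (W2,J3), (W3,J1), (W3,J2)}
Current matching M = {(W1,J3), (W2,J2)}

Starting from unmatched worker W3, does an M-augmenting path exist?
Yes: W3 → J1

An M-augmenting path alternates non-matching / matching edges, starting and ending at unmatched vertices.
Path: W3 → J1
(J1 is unmatched in M, so the path is augmenting.)
Flipping edges along this path would increase |M| from 2 to 3.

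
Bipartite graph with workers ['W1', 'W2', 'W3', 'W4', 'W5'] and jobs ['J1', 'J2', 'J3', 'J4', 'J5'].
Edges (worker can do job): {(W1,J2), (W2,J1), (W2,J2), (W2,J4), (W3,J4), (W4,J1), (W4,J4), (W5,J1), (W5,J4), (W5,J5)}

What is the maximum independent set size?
Maximum independent set = 6

By König's theorem:
- Min vertex cover = Max matching = 4
- Max independent set = Total vertices - Min vertex cover
- Max independent set = 10 - 4 = 6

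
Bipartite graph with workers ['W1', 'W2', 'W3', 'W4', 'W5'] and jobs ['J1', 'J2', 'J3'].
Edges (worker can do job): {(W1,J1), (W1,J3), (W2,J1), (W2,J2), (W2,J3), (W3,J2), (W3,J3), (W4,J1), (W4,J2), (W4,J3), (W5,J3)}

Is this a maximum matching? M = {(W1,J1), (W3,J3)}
No, size 2 is not maximum

Proposed matching has size 2.
Maximum matching size for this graph: 3.

This is NOT maximum - can be improved to size 3.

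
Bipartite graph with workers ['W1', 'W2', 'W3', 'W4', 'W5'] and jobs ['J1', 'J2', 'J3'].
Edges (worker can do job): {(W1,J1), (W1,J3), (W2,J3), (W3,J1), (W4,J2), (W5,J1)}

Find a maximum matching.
Matching: {(W1,J3), (W3,J1), (W4,J2)}

Maximum matching (size 3):
  W1 → J3
  W3 → J1
  W4 → J2

Each worker is assigned to at most one job, and each job to at most one worker.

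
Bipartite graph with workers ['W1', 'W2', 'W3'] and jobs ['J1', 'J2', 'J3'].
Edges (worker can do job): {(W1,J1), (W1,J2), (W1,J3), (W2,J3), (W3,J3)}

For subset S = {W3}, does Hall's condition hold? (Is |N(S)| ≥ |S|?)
Yes: |N(S)| = 1, |S| = 1

Subset S = {W3}
Neighbors N(S) = {J3}

|N(S)| = 1, |S| = 1
Hall's condition: |N(S)| ≥ |S| is satisfied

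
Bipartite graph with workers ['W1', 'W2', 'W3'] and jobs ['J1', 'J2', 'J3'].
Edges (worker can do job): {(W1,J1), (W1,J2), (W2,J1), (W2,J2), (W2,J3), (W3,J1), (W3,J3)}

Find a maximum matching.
Matching: {(W1,J2), (W2,J1), (W3,J3)}

Maximum matching (size 3):
  W1 → J2
  W2 → J1
  W3 → J3

Each worker is assigned to at most one job, and each job to at most one worker.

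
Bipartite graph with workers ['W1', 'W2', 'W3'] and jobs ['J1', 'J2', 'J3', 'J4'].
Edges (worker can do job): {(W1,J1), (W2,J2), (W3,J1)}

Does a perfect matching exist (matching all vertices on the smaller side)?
No, maximum matching has size 2 < 3

Maximum matching has size 2, need 3 for perfect matching.
Unmatched workers: ['W1']
Unmatched jobs: ['J3', 'J4']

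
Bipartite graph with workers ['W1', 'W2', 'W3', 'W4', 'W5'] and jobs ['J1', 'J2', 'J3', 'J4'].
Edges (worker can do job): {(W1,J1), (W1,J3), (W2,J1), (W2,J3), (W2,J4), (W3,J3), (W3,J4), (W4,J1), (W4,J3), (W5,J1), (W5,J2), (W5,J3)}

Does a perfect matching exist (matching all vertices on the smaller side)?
Yes, perfect matching exists (size 4)

Perfect matching: {(W2,J4), (W3,J3), (W4,J1), (W5,J2)}
All 4 vertices on the smaller side are matched.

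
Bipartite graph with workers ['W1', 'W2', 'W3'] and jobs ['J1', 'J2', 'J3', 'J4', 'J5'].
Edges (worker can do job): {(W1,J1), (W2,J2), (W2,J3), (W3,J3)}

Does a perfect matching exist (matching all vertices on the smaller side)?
Yes, perfect matching exists (size 3)

Perfect matching: {(W1,J1), (W2,J2), (W3,J3)}
All 3 vertices on the smaller side are matched.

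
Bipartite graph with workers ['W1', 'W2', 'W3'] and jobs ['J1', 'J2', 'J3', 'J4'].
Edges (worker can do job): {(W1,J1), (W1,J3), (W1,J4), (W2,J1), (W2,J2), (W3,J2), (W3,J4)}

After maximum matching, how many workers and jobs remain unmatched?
Unmatched: 0 workers, 1 jobs

Maximum matching size: 3
Workers: 3 total, 3 matched, 0 unmatched
Jobs: 4 total, 3 matched, 1 unmatched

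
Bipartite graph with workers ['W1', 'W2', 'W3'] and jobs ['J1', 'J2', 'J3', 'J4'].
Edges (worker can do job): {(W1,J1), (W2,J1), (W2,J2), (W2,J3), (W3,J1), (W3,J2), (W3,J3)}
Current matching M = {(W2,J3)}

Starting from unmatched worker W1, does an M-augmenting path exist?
Yes: W1 → J1

An M-augmenting path alternates non-matching / matching edges, starting and ending at unmatched vertices.
Path: W1 → J1
(J1 is unmatched in M, so the path is augmenting.)
Flipping edges along this path would increase |M| from 1 to 2.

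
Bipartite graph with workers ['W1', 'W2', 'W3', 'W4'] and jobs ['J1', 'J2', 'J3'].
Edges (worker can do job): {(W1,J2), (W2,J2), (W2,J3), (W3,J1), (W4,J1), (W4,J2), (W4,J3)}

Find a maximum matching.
Matching: {(W1,J2), (W3,J1), (W4,J3)}

Maximum matching (size 3):
  W1 → J2
  W3 → J1
  W4 → J3

Each worker is assigned to at most one job, and each job to at most one worker.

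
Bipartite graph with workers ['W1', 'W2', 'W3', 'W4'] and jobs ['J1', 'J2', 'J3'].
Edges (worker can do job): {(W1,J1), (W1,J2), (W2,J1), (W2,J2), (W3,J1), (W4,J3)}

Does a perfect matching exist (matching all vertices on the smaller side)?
Yes, perfect matching exists (size 3)

Perfect matching: {(W1,J2), (W3,J1), (W4,J3)}
All 3 vertices on the smaller side are matched.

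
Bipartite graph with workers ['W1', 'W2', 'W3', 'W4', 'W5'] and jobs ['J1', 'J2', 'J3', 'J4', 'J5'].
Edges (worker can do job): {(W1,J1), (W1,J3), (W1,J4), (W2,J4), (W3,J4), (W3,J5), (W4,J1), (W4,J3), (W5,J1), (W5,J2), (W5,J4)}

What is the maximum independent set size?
Maximum independent set = 5

By König's theorem:
- Min vertex cover = Max matching = 5
- Max independent set = Total vertices - Min vertex cover
- Max independent set = 10 - 5 = 5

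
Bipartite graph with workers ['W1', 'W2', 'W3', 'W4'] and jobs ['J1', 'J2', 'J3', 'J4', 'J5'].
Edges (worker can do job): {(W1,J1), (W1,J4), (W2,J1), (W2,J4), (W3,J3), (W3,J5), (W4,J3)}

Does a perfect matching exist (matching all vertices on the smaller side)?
Yes, perfect matching exists (size 4)

Perfect matching: {(W1,J1), (W2,J4), (W3,J5), (W4,J3)}
All 4 vertices on the smaller side are matched.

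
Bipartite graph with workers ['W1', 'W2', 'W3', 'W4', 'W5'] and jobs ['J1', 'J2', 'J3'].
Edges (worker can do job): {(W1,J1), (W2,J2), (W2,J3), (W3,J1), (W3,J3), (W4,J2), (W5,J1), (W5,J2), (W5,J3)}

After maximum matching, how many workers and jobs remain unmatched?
Unmatched: 2 workers, 0 jobs

Maximum matching size: 3
Workers: 5 total, 3 matched, 2 unmatched
Jobs: 3 total, 3 matched, 0 unmatched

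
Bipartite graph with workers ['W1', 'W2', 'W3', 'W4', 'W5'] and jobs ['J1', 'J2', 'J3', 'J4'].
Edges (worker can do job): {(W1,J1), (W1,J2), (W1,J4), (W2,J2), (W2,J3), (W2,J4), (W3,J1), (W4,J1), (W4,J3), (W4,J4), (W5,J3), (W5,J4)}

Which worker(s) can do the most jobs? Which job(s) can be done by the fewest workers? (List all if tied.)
Most versatile: W1, W2, W4 (3 jobs); Least covered: J2 (2 workers)

Worker degrees (jobs they can do): W1:3, W2:3, W3:1, W4:3, W5:2
Job degrees (workers who can do it): J1:3, J2:2, J3:3, J4:4

Maximum worker degree is 3, achieved by: W1, W2, W4
Minimum job degree is 2, achieved by: J2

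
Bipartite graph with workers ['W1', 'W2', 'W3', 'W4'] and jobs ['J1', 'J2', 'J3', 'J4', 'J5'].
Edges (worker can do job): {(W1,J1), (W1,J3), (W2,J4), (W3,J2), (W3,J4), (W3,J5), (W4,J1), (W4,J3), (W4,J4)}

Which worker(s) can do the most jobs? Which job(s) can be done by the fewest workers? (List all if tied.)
Most versatile: W3, W4 (3 jobs); Least covered: J2, J5 (1 workers)

Worker degrees (jobs they can do): W1:2, W2:1, W3:3, W4:3
Job degrees (workers who can do it): J1:2, J2:1, J3:2, J4:3, J5:1

Maximum worker degree is 3, achieved by: W3, W4
Minimum job degree is 1, achieved by: J2, J5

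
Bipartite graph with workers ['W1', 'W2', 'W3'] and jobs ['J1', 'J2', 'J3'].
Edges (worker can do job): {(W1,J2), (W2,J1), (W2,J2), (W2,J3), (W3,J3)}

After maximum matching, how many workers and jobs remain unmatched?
Unmatched: 0 workers, 0 jobs

Maximum matching size: 3
Workers: 3 total, 3 matched, 0 unmatched
Jobs: 3 total, 3 matched, 0 unmatched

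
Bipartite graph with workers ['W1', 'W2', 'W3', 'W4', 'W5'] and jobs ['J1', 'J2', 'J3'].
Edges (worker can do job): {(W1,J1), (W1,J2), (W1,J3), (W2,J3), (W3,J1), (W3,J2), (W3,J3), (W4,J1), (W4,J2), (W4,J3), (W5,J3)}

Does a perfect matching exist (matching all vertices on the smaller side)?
Yes, perfect matching exists (size 3)

Perfect matching: {(W3,J2), (W4,J1), (W5,J3)}
All 3 vertices on the smaller side are matched.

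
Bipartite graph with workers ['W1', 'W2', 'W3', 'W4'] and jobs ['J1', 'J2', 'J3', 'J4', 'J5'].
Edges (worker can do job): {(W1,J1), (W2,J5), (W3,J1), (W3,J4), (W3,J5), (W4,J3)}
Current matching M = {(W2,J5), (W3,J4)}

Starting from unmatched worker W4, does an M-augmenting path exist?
Yes: W4 → J3

An M-augmenting path alternates non-matching / matching edges, starting and ending at unmatched vertices.
Path: W4 → J3
(J3 is unmatched in M, so the path is augmenting.)
Flipping edges along this path would increase |M| from 2 to 3.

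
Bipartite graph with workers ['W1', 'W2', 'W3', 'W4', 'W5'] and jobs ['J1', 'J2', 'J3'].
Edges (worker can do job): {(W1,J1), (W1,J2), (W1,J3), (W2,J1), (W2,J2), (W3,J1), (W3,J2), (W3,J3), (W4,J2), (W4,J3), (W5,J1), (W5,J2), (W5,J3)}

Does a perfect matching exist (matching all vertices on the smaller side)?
Yes, perfect matching exists (size 3)

Perfect matching: {(W1,J1), (W3,J3), (W5,J2)}
All 3 vertices on the smaller side are matched.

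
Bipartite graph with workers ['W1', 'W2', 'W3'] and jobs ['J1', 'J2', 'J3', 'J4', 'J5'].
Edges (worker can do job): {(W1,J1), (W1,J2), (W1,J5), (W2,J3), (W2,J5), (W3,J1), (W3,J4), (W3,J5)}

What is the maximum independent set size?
Maximum independent set = 5

By König's theorem:
- Min vertex cover = Max matching = 3
- Max independent set = Total vertices - Min vertex cover
- Max independent set = 8 - 3 = 5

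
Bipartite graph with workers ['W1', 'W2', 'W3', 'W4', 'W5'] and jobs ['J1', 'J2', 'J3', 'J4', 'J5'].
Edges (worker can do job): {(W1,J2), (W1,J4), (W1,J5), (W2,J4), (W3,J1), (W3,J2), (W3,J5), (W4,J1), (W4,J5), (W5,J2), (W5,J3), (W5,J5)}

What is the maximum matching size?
Maximum matching size = 5

Maximum matching: {(W1,J5), (W2,J4), (W3,J2), (W4,J1), (W5,J3)}
Size: 5

This assigns 5 workers to 5 distinct jobs.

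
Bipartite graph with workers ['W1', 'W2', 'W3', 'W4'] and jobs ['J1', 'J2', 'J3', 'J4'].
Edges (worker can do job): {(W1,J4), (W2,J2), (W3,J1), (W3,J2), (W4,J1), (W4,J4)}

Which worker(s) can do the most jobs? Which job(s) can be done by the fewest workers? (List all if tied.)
Most versatile: W3, W4 (2 jobs); Least covered: J3 (0 workers)

Worker degrees (jobs they can do): W1:1, W2:1, W3:2, W4:2
Job degrees (workers who can do it): J1:2, J2:2, J3:0, J4:2

Maximum worker degree is 2, achieved by: W3, W4
Minimum job degree is 0, achieved by: J3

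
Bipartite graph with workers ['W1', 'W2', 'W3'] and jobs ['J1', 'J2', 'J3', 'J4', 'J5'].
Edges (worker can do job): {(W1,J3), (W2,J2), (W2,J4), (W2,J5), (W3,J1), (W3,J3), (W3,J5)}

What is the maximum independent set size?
Maximum independent set = 5

By König's theorem:
- Min vertex cover = Max matching = 3
- Max independent set = Total vertices - Min vertex cover
- Max independent set = 8 - 3 = 5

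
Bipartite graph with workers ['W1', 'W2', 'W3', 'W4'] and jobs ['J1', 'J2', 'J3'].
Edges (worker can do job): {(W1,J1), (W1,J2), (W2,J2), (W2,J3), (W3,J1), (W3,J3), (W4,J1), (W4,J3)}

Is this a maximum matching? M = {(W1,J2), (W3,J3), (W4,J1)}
Yes, size 3 is maximum

Proposed matching has size 3.
Maximum matching size for this graph: 3.

This is a maximum matching.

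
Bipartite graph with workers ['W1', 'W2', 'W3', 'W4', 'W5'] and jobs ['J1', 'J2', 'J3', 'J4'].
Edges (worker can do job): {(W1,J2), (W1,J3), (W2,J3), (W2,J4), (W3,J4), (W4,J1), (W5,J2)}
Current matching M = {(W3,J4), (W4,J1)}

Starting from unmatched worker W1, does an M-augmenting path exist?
Yes: W1 → J2

An M-augmenting path alternates non-matching / matching edges, starting and ending at unmatched vertices.
Path: W1 → J2
(J2 is unmatched in M, so the path is augmenting.)
Flipping edges along this path would increase |M| from 2 to 3.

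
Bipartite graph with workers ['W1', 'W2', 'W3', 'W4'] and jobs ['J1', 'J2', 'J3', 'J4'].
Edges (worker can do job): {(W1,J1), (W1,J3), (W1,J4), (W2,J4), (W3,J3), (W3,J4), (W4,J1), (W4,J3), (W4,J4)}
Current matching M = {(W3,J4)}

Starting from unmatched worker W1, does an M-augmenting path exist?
Yes: W1 → J4 → W3 → J3

An M-augmenting path alternates non-matching / matching edges, starting and ending at unmatched vertices.
Path: W1 → J4 → W3 → J3
(J3 is unmatched in M, so the path is augmenting.)
Flipping edges along this path would increase |M| from 1 to 2.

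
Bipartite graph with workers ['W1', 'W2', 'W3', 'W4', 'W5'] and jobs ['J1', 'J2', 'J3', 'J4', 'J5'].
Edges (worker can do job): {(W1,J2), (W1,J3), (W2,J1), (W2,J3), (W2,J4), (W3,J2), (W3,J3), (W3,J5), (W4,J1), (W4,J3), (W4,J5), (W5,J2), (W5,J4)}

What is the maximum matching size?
Maximum matching size = 5

Maximum matching: {(W1,J2), (W2,J1), (W3,J3), (W4,J5), (W5,J4)}
Size: 5

This assigns 5 workers to 5 distinct jobs.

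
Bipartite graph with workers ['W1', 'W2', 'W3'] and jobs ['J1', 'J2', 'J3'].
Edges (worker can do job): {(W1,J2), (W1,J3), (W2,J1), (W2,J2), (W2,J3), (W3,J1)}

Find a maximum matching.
Matching: {(W1,J2), (W2,J3), (W3,J1)}

Maximum matching (size 3):
  W1 → J2
  W2 → J3
  W3 → J1

Each worker is assigned to at most one job, and each job to at most one worker.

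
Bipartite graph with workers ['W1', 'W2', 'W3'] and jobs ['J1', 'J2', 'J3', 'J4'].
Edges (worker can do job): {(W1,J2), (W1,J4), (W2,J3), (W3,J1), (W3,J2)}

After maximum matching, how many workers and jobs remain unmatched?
Unmatched: 0 workers, 1 jobs

Maximum matching size: 3
Workers: 3 total, 3 matched, 0 unmatched
Jobs: 4 total, 3 matched, 1 unmatched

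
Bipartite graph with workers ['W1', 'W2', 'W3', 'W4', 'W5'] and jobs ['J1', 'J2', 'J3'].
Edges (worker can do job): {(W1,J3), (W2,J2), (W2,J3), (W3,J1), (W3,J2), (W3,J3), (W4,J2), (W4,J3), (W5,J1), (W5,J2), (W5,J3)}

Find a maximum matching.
Matching: {(W3,J3), (W4,J2), (W5,J1)}

Maximum matching (size 3):
  W3 → J3
  W4 → J2
  W5 → J1

Each worker is assigned to at most one job, and each job to at most one worker.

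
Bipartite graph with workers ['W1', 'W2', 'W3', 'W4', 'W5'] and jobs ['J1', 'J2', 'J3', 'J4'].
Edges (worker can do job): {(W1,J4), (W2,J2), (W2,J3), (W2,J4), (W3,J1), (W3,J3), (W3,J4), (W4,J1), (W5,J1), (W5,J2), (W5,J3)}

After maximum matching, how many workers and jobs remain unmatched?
Unmatched: 1 workers, 0 jobs

Maximum matching size: 4
Workers: 5 total, 4 matched, 1 unmatched
Jobs: 4 total, 4 matched, 0 unmatched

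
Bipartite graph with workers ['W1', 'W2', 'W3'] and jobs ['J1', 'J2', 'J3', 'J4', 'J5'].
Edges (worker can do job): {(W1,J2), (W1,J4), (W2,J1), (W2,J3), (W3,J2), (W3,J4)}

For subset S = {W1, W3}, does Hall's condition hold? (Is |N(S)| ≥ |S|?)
Yes: |N(S)| = 2, |S| = 2

Subset S = {W1, W3}
Neighbors N(S) = {J2, J4}

|N(S)| = 2, |S| = 2
Hall's condition: |N(S)| ≥ |S| is satisfied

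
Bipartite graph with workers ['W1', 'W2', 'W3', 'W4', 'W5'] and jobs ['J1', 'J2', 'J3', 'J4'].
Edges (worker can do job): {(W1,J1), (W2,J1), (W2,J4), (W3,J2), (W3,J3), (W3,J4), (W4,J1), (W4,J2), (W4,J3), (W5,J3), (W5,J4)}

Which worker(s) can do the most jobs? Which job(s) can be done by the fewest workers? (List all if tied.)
Most versatile: W3, W4 (3 jobs); Least covered: J2 (2 workers)

Worker degrees (jobs they can do): W1:1, W2:2, W3:3, W4:3, W5:2
Job degrees (workers who can do it): J1:3, J2:2, J3:3, J4:3

Maximum worker degree is 3, achieved by: W3, W4
Minimum job degree is 2, achieved by: J2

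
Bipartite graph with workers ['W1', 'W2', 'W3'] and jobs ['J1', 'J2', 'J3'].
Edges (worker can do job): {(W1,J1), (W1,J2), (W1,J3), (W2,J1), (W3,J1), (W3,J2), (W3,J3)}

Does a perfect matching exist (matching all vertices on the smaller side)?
Yes, perfect matching exists (size 3)

Perfect matching: {(W1,J3), (W2,J1), (W3,J2)}
All 3 vertices on the smaller side are matched.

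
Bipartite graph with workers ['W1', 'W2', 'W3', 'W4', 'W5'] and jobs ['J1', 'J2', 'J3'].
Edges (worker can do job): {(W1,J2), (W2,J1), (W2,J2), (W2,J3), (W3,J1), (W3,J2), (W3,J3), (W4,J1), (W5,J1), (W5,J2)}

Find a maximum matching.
Matching: {(W2,J3), (W3,J1), (W5,J2)}

Maximum matching (size 3):
  W2 → J3
  W3 → J1
  W5 → J2

Each worker is assigned to at most one job, and each job to at most one worker.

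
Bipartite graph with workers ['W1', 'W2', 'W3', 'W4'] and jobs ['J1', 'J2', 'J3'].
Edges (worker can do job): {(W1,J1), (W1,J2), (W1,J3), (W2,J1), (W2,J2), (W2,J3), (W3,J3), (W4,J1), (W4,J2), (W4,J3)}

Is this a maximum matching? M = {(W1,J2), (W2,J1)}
No, size 2 is not maximum

Proposed matching has size 2.
Maximum matching size for this graph: 3.

This is NOT maximum - can be improved to size 3.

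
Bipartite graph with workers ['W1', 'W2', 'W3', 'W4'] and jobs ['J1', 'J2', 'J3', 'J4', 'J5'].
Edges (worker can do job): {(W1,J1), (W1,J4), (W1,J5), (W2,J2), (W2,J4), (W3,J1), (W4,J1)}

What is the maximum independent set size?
Maximum independent set = 6

By König's theorem:
- Min vertex cover = Max matching = 3
- Max independent set = Total vertices - Min vertex cover
- Max independent set = 9 - 3 = 6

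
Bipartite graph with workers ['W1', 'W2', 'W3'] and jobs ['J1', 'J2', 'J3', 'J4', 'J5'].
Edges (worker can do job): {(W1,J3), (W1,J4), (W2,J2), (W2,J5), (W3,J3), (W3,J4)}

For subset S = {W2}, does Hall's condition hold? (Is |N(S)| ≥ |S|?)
Yes: |N(S)| = 2, |S| = 1

Subset S = {W2}
Neighbors N(S) = {J2, J5}

|N(S)| = 2, |S| = 1
Hall's condition: |N(S)| ≥ |S| is satisfied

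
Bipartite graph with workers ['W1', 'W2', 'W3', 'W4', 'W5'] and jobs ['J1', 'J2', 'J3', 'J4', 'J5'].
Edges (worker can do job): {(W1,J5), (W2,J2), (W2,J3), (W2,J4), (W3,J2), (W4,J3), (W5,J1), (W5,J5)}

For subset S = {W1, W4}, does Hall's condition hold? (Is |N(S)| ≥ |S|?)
Yes: |N(S)| = 2, |S| = 2

Subset S = {W1, W4}
Neighbors N(S) = {J3, J5}

|N(S)| = 2, |S| = 2
Hall's condition: |N(S)| ≥ |S| is satisfied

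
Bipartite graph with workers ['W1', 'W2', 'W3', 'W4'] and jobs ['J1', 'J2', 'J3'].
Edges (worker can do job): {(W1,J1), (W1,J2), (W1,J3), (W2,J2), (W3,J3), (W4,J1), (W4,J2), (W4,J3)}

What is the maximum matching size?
Maximum matching size = 3

Maximum matching: {(W1,J1), (W3,J3), (W4,J2)}
Size: 3

This assigns 3 workers to 3 distinct jobs.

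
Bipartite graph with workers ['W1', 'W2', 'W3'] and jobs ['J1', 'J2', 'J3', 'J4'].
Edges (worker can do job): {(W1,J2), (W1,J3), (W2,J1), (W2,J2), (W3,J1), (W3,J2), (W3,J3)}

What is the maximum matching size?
Maximum matching size = 3

Maximum matching: {(W1,J3), (W2,J1), (W3,J2)}
Size: 3

This assigns 3 workers to 3 distinct jobs.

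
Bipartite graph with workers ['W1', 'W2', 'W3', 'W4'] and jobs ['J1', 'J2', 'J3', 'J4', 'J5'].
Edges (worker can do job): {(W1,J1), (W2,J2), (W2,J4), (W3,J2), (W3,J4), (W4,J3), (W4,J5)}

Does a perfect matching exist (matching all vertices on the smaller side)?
Yes, perfect matching exists (size 4)

Perfect matching: {(W1,J1), (W2,J4), (W3,J2), (W4,J3)}
All 4 vertices on the smaller side are matched.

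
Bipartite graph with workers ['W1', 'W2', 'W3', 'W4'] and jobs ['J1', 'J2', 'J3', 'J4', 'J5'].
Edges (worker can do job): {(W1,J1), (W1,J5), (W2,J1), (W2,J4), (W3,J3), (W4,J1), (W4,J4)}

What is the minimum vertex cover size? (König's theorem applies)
Minimum vertex cover size = 4

By König's theorem: in bipartite graphs,
min vertex cover = max matching = 4

Maximum matching has size 4, so minimum vertex cover also has size 4.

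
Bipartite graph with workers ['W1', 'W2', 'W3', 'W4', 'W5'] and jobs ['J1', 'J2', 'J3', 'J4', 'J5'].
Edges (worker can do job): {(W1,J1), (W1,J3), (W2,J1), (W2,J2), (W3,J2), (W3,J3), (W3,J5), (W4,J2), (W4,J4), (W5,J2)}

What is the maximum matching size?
Maximum matching size = 5

Maximum matching: {(W1,J3), (W2,J1), (W3,J5), (W4,J4), (W5,J2)}
Size: 5

This assigns 5 workers to 5 distinct jobs.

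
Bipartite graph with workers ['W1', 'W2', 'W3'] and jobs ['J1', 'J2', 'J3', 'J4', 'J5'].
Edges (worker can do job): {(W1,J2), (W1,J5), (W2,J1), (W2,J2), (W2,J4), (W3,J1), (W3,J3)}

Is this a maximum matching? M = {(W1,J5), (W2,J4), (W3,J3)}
Yes, size 3 is maximum

Proposed matching has size 3.
Maximum matching size for this graph: 3.

This is a maximum matching.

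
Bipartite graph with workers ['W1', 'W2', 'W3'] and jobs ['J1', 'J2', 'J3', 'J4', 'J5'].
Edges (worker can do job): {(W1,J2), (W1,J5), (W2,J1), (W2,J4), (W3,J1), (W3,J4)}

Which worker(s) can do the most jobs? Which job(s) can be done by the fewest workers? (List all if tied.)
Most versatile: W1, W2, W3 (2 jobs); Least covered: J3 (0 workers)

Worker degrees (jobs they can do): W1:2, W2:2, W3:2
Job degrees (workers who can do it): J1:2, J2:1, J3:0, J4:2, J5:1

Maximum worker degree is 2, achieved by: W1, W2, W3
Minimum job degree is 0, achieved by: J3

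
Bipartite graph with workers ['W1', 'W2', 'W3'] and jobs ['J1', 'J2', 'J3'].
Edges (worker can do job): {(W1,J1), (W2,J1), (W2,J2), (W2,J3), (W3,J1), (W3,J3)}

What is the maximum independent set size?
Maximum independent set = 3

By König's theorem:
- Min vertex cover = Max matching = 3
- Max independent set = Total vertices - Min vertex cover
- Max independent set = 6 - 3 = 3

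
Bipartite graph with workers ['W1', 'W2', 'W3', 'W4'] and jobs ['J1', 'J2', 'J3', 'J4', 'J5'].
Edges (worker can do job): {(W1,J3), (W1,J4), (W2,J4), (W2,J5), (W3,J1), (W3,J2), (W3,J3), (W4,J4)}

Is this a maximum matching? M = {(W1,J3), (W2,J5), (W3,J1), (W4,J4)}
Yes, size 4 is maximum

Proposed matching has size 4.
Maximum matching size for this graph: 4.

This is a maximum matching.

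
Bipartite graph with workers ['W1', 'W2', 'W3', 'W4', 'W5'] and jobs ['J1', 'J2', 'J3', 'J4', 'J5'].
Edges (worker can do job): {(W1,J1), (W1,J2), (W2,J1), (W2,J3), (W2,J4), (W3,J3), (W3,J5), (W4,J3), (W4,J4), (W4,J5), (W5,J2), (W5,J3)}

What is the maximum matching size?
Maximum matching size = 5

Maximum matching: {(W1,J1), (W2,J3), (W3,J5), (W4,J4), (W5,J2)}
Size: 5

This assigns 5 workers to 5 distinct jobs.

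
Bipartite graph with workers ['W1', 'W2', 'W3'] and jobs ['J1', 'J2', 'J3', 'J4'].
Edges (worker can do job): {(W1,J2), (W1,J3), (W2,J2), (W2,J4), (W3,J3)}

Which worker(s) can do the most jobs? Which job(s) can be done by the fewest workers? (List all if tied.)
Most versatile: W1, W2 (2 jobs); Least covered: J1 (0 workers)

Worker degrees (jobs they can do): W1:2, W2:2, W3:1
Job degrees (workers who can do it): J1:0, J2:2, J3:2, J4:1

Maximum worker degree is 2, achieved by: W1, W2
Minimum job degree is 0, achieved by: J1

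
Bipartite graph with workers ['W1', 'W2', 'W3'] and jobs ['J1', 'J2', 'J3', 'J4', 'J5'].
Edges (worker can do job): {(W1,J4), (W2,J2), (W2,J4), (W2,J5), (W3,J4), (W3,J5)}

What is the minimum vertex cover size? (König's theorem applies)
Minimum vertex cover size = 3

By König's theorem: in bipartite graphs,
min vertex cover = max matching = 3

Maximum matching has size 3, so minimum vertex cover also has size 3.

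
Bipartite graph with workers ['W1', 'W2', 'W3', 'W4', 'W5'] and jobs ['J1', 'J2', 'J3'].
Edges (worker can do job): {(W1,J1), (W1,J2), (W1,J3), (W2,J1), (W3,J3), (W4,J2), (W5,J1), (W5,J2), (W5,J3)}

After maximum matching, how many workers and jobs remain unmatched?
Unmatched: 2 workers, 0 jobs

Maximum matching size: 3
Workers: 5 total, 3 matched, 2 unmatched
Jobs: 3 total, 3 matched, 0 unmatched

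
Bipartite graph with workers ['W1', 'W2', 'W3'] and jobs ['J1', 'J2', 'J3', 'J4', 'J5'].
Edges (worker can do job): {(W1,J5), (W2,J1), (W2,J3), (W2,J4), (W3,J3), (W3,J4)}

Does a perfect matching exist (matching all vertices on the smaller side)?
Yes, perfect matching exists (size 3)

Perfect matching: {(W1,J5), (W2,J4), (W3,J3)}
All 3 vertices on the smaller side are matched.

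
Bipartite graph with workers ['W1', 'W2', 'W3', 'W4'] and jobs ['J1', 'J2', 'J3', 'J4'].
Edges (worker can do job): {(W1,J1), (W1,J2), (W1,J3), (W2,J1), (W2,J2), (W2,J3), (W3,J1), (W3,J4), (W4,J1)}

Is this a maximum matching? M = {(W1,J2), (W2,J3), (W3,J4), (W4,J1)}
Yes, size 4 is maximum

Proposed matching has size 4.
Maximum matching size for this graph: 4.

This is a maximum matching.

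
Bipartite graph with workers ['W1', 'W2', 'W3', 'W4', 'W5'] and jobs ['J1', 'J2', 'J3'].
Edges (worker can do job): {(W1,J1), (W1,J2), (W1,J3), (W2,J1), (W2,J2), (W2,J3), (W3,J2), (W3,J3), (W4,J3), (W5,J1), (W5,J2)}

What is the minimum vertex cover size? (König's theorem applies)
Minimum vertex cover size = 3

By König's theorem: in bipartite graphs,
min vertex cover = max matching = 3

Maximum matching has size 3, so minimum vertex cover also has size 3.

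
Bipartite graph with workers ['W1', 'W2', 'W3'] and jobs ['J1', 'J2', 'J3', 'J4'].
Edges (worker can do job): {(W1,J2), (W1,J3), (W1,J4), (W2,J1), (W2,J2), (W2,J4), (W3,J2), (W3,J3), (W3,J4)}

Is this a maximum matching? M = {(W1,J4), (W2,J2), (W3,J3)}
Yes, size 3 is maximum

Proposed matching has size 3.
Maximum matching size for this graph: 3.

This is a maximum matching.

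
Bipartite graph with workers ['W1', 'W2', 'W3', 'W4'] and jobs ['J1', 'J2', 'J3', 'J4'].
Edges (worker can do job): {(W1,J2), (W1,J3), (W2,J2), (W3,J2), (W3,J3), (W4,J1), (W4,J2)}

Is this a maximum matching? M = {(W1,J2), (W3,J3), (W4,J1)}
Yes, size 3 is maximum

Proposed matching has size 3.
Maximum matching size for this graph: 3.

This is a maximum matching.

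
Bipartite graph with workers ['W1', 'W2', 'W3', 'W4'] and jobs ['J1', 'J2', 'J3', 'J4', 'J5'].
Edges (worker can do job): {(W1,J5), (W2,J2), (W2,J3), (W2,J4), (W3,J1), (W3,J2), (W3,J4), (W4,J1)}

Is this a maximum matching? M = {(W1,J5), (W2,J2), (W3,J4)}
No, size 3 is not maximum

Proposed matching has size 3.
Maximum matching size for this graph: 4.

This is NOT maximum - can be improved to size 4.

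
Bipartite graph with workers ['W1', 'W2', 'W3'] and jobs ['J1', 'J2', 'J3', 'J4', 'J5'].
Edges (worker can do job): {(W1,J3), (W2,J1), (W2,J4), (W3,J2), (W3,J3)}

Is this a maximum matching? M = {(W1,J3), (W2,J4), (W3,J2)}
Yes, size 3 is maximum

Proposed matching has size 3.
Maximum matching size for this graph: 3.

This is a maximum matching.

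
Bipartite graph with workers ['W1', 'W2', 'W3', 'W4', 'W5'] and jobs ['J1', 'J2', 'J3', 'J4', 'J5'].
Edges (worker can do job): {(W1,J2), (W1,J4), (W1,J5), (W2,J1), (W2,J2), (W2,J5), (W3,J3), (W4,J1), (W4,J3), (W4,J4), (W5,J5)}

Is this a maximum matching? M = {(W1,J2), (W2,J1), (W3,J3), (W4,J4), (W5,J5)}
Yes, size 5 is maximum

Proposed matching has size 5.
Maximum matching size for this graph: 5.

This is a maximum matching.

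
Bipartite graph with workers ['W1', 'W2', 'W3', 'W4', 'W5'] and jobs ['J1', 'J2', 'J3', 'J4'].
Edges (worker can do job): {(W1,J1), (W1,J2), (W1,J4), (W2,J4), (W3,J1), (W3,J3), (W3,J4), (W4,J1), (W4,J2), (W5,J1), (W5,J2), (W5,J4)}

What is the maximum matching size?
Maximum matching size = 4

Maximum matching: {(W1,J4), (W3,J3), (W4,J1), (W5,J2)}
Size: 4

This assigns 4 workers to 4 distinct jobs.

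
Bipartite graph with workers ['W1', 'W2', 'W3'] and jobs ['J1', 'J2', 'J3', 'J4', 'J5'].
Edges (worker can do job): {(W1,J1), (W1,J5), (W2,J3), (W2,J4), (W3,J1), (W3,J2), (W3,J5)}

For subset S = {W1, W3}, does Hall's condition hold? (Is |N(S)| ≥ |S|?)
Yes: |N(S)| = 3, |S| = 2

Subset S = {W1, W3}
Neighbors N(S) = {J1, J2, J5}

|N(S)| = 3, |S| = 2
Hall's condition: |N(S)| ≥ |S| is satisfied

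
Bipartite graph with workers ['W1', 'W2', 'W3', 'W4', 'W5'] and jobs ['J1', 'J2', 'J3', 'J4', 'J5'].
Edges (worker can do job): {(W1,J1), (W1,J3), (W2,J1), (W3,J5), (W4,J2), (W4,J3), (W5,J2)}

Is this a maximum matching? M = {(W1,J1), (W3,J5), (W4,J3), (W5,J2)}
Yes, size 4 is maximum

Proposed matching has size 4.
Maximum matching size for this graph: 4.

This is a maximum matching.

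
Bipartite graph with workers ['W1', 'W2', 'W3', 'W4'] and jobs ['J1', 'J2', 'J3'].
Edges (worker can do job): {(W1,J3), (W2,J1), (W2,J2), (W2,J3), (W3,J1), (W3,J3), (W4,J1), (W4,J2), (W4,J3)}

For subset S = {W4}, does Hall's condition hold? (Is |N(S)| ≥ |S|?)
Yes: |N(S)| = 3, |S| = 1

Subset S = {W4}
Neighbors N(S) = {J1, J2, J3}

|N(S)| = 3, |S| = 1
Hall's condition: |N(S)| ≥ |S| is satisfied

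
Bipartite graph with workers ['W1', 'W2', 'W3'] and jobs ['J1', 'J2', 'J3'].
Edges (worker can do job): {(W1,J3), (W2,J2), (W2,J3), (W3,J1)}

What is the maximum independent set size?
Maximum independent set = 3

By König's theorem:
- Min vertex cover = Max matching = 3
- Max independent set = Total vertices - Min vertex cover
- Max independent set = 6 - 3 = 3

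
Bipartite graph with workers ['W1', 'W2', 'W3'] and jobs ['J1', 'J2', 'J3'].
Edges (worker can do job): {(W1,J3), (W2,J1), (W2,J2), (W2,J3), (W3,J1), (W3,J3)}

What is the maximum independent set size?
Maximum independent set = 3

By König's theorem:
- Min vertex cover = Max matching = 3
- Max independent set = Total vertices - Min vertex cover
- Max independent set = 6 - 3 = 3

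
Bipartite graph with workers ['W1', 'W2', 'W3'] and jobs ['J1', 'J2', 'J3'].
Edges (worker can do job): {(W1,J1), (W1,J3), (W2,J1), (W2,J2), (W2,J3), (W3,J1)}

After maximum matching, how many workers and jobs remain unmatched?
Unmatched: 0 workers, 0 jobs

Maximum matching size: 3
Workers: 3 total, 3 matched, 0 unmatched
Jobs: 3 total, 3 matched, 0 unmatched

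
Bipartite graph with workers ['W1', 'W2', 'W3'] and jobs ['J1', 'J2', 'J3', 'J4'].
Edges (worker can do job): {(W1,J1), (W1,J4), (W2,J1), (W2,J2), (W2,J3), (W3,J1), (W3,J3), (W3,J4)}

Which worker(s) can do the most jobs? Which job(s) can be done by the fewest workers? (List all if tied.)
Most versatile: W2, W3 (3 jobs); Least covered: J2 (1 workers)

Worker degrees (jobs they can do): W1:2, W2:3, W3:3
Job degrees (workers who can do it): J1:3, J2:1, J3:2, J4:2

Maximum worker degree is 3, achieved by: W2, W3
Minimum job degree is 1, achieved by: J2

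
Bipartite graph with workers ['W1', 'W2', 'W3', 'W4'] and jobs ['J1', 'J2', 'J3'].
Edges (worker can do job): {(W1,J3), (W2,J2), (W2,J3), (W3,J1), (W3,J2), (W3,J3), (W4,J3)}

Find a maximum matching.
Matching: {(W2,J2), (W3,J1), (W4,J3)}

Maximum matching (size 3):
  W2 → J2
  W3 → J1
  W4 → J3

Each worker is assigned to at most one job, and each job to at most one worker.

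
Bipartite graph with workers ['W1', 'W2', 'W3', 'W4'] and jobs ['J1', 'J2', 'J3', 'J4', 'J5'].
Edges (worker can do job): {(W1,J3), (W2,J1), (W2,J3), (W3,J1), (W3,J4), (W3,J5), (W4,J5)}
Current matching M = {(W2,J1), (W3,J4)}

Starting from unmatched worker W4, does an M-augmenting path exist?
Yes: W4 → J5

An M-augmenting path alternates non-matching / matching edges, starting and ending at unmatched vertices.
Path: W4 → J5
(J5 is unmatched in M, so the path is augmenting.)
Flipping edges along this path would increase |M| from 2 to 3.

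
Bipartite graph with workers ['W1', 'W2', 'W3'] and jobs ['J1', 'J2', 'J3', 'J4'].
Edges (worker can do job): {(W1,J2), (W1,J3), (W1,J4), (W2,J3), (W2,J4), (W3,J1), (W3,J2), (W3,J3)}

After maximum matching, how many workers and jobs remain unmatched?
Unmatched: 0 workers, 1 jobs

Maximum matching size: 3
Workers: 3 total, 3 matched, 0 unmatched
Jobs: 4 total, 3 matched, 1 unmatched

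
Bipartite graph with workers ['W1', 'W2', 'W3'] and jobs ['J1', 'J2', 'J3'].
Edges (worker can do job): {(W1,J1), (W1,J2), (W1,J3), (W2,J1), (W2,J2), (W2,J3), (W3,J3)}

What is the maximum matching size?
Maximum matching size = 3

Maximum matching: {(W1,J1), (W2,J2), (W3,J3)}
Size: 3

This assigns 3 workers to 3 distinct jobs.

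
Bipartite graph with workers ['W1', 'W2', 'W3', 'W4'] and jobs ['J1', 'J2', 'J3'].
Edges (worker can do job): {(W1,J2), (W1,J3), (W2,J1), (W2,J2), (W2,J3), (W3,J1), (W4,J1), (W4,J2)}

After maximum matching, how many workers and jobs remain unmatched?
Unmatched: 1 workers, 0 jobs

Maximum matching size: 3
Workers: 4 total, 3 matched, 1 unmatched
Jobs: 3 total, 3 matched, 0 unmatched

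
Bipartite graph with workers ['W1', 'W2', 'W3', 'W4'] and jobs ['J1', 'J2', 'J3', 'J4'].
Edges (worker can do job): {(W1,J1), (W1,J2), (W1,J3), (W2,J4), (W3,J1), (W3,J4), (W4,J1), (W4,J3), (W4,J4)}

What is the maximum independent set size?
Maximum independent set = 4

By König's theorem:
- Min vertex cover = Max matching = 4
- Max independent set = Total vertices - Min vertex cover
- Max independent set = 8 - 4 = 4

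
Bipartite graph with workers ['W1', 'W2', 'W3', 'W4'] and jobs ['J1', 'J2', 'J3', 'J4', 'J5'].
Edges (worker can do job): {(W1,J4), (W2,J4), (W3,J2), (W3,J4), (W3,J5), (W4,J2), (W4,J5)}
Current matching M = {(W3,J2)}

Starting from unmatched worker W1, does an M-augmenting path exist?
Yes: W1 → J4

An M-augmenting path alternates non-matching / matching edges, starting and ending at unmatched vertices.
Path: W1 → J4
(J4 is unmatched in M, so the path is augmenting.)
Flipping edges along this path would increase |M| from 1 to 2.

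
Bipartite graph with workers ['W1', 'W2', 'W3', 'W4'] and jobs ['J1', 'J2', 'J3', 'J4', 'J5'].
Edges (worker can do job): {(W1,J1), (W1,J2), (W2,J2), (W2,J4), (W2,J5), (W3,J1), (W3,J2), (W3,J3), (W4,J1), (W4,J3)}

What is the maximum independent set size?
Maximum independent set = 5

By König's theorem:
- Min vertex cover = Max matching = 4
- Max independent set = Total vertices - Min vertex cover
- Max independent set = 9 - 4 = 5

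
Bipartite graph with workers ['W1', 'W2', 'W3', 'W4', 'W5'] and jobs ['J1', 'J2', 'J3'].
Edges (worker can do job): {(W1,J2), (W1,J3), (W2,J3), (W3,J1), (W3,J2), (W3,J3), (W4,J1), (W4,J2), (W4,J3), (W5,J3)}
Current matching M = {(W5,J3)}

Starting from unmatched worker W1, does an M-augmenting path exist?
Yes: W1 → J2

An M-augmenting path alternates non-matching / matching edges, starting and ending at unmatched vertices.
Path: W1 → J2
(J2 is unmatched in M, so the path is augmenting.)
Flipping edges along this path would increase |M| from 1 to 2.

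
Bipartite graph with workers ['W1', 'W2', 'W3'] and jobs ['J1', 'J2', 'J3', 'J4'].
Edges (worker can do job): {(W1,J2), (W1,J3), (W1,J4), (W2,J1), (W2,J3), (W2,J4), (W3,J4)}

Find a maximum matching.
Matching: {(W1,J2), (W2,J3), (W3,J4)}

Maximum matching (size 3):
  W1 → J2
  W2 → J3
  W3 → J4

Each worker is assigned to at most one job, and each job to at most one worker.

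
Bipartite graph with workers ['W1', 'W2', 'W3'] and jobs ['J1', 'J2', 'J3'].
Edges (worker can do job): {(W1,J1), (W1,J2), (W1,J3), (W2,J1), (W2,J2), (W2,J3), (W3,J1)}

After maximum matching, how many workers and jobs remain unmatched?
Unmatched: 0 workers, 0 jobs

Maximum matching size: 3
Workers: 3 total, 3 matched, 0 unmatched
Jobs: 3 total, 3 matched, 0 unmatched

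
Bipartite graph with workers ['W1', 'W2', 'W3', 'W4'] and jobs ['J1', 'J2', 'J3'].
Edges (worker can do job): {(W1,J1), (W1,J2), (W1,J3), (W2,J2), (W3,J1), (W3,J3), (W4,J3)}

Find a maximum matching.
Matching: {(W1,J2), (W3,J1), (W4,J3)}

Maximum matching (size 3):
  W1 → J2
  W3 → J1
  W4 → J3

Each worker is assigned to at most one job, and each job to at most one worker.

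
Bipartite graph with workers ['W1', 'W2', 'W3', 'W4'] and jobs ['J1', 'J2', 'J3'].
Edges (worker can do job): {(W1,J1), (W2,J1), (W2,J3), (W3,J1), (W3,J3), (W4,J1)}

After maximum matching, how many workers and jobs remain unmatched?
Unmatched: 2 workers, 1 jobs

Maximum matching size: 2
Workers: 4 total, 2 matched, 2 unmatched
Jobs: 3 total, 2 matched, 1 unmatched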